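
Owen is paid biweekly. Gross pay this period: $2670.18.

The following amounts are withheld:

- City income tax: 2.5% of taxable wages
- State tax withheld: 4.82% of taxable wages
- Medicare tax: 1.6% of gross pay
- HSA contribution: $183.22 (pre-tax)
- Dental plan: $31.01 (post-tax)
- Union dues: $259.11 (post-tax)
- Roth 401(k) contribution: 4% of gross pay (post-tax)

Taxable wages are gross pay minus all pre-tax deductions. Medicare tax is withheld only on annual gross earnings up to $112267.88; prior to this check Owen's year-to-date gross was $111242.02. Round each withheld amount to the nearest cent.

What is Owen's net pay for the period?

$1891.58

HSA contribution: $183.22
Taxable wages = $2670.18 − $183.22 = $2486.96
City income tax: $2486.96 × 0.025 = $62.17
State tax withheld: $2486.96 × 0.0482 = $119.87
Medicare tax: only $112267.88 − $111242.02 = $1025.86 of this check is subject → $1025.86 × 0.016 = $16.41
Dental plan: $31.01
Union dues: $259.11
Roth 401(k) contribution: $2670.18 × 0.04 = $106.81
Total deductions = $183.22 + $62.17 + $119.87 + $16.41 + $31.01 + $259.11 + $106.81 = $778.60
Net pay = $2670.18 − $778.60 = $1891.58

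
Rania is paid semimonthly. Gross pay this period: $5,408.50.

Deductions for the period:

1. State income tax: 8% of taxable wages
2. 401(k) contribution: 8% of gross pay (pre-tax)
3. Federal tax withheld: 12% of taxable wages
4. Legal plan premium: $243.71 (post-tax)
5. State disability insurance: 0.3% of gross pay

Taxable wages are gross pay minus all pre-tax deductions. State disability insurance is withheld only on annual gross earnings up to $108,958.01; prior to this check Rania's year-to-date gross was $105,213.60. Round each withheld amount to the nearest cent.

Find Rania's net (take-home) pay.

$3,725.71

401(k) contribution: $5,408.50 × 0.08 = $432.68
Taxable wages = $5,408.50 − $432.68 = $4,975.82
Federal tax withheld: $4,975.82 × 0.12 = $597.10
State income tax: $4,975.82 × 0.08 = $398.07
State disability insurance: only $108,958.01 − $105,213.60 = $3,744.41 of this check is subject → $3,744.41 × 0.003 = $11.23
Legal plan premium: $243.71
Total deductions = $432.68 + $597.10 + $398.07 + $11.23 + $243.71 = $1,682.79
Net pay = $5,408.50 − $1,682.79 = $3,725.71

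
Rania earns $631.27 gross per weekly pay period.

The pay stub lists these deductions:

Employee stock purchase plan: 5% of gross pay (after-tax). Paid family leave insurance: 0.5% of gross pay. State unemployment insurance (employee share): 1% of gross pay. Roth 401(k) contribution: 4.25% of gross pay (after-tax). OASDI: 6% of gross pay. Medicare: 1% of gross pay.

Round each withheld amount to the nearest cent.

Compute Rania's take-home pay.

State unemployment insurance (employee share): $631.27 × 0.01 = $6.31
Paid family leave insurance: $631.27 × 0.005 = $3.16
Medicare: $631.27 × 0.01 = $6.31
OASDI: $631.27 × 0.06 = $37.88
Roth 401(k) contribution: $631.27 × 0.0425 = $26.83
Employee stock purchase plan: $631.27 × 0.05 = $31.56
Total deductions = $6.31 + $3.16 + $6.31 + $37.88 + $26.83 + $31.56 = $112.05
Net pay = $631.27 − $112.05 = $519.22

$519.22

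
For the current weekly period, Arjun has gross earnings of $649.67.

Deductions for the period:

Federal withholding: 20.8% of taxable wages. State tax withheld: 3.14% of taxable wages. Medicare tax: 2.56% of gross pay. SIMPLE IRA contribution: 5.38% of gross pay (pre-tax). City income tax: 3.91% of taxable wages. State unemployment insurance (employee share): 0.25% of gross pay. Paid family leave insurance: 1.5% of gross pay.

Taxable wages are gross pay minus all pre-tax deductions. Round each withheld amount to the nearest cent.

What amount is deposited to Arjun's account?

SIMPLE IRA contribution: $649.67 × 0.0538 = $34.95
Taxable wages = $649.67 − $34.95 = $614.72
Federal withholding: $614.72 × 0.208 = $127.86
State tax withheld: $614.72 × 0.0314 = $19.30
City income tax: $614.72 × 0.0391 = $24.04
Medicare tax: $649.67 × 0.0256 = $16.63
State unemployment insurance (employee share): $649.67 × 0.0025 = $1.62
Paid family leave insurance: $649.67 × 0.015 = $9.75
Total deductions = $34.95 + $127.86 + $19.30 + $24.04 + $16.63 + $1.62 + $9.75 = $234.15
Net pay = $649.67 − $234.15 = $415.52

$415.52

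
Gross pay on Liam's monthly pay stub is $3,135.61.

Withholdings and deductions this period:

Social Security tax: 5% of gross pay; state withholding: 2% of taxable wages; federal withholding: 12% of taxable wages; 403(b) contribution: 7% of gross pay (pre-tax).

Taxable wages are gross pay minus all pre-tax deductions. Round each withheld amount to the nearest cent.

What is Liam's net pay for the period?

403(b) contribution: $3,135.61 × 0.07 = $219.49
Taxable wages = $3,135.61 − $219.49 = $2,916.12
Federal withholding: $2,916.12 × 0.12 = $349.93
State withholding: $2,916.12 × 0.02 = $58.32
Social Security tax: $3,135.61 × 0.05 = $156.78
Total deductions = $219.49 + $349.93 + $58.32 + $156.78 = $784.52
Net pay = $3,135.61 − $784.52 = $2,351.09

$2,351.09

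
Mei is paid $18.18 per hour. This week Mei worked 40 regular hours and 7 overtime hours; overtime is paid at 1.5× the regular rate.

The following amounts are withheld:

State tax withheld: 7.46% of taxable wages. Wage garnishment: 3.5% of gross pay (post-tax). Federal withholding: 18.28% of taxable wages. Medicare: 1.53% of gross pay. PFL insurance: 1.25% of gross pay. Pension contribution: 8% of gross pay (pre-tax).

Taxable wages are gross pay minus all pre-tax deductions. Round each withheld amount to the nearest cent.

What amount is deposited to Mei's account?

$569.57

Regular pay: 40 × $18.18 = $727.20
Overtime pay: 7 × $18.18 × 1.5 = $190.89
Gross pay = $727.20 + $190.89 = $918.09
Pension contribution: $918.09 × 0.08 = $73.45
Taxable wages = $918.09 − $73.45 = $844.64
State tax withheld: $844.64 × 0.0746 = $63.01
Federal withholding: $844.64 × 0.1828 = $154.40
PFL insurance: $918.09 × 0.0125 = $11.48
Medicare: $918.09 × 0.0153 = $14.05
Wage garnishment: $918.09 × 0.035 = $32.13
Total deductions = $73.45 + $63.01 + $154.40 + $11.48 + $14.05 + $32.13 = $348.52
Net pay = $918.09 − $348.52 = $569.57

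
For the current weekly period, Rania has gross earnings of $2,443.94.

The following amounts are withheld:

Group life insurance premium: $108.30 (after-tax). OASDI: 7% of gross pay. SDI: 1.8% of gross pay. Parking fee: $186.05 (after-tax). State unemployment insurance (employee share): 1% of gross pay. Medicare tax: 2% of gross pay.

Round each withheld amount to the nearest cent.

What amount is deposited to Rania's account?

$1,861.20

State unemployment insurance (employee share): $2,443.94 × 0.01 = $24.44
Medicare tax: $2,443.94 × 0.02 = $48.88
OASDI: $2,443.94 × 0.07 = $171.08
SDI: $2,443.94 × 0.018 = $43.99
Group life insurance premium: $108.30
Parking fee: $186.05
Total deductions = $24.44 + $48.88 + $171.08 + $43.99 + $108.30 + $186.05 = $582.74
Net pay = $2,443.94 − $582.74 = $1,861.20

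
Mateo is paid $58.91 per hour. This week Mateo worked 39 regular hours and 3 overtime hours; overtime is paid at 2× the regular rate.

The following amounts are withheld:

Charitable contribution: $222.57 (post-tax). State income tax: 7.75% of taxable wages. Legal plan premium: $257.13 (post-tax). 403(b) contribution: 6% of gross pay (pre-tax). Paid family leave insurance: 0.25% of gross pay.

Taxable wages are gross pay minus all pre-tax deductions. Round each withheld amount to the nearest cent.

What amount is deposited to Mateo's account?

$1,812.44

Regular pay: 39 × $58.91 = $2,297.49
Overtime pay: 3 × $58.91 × 2 = $353.46
Gross pay = $2,297.49 + $353.46 = $2,650.95
403(b) contribution: $2,650.95 × 0.06 = $159.06
Taxable wages = $2,650.95 − $159.06 = $2,491.89
State income tax: $2,491.89 × 0.0775 = $193.12
Paid family leave insurance: $2,650.95 × 0.0025 = $6.63
Charitable contribution: $222.57
Legal plan premium: $257.13
Total deductions = $159.06 + $193.12 + $6.63 + $222.57 + $257.13 = $838.51
Net pay = $2,650.95 − $838.51 = $1,812.44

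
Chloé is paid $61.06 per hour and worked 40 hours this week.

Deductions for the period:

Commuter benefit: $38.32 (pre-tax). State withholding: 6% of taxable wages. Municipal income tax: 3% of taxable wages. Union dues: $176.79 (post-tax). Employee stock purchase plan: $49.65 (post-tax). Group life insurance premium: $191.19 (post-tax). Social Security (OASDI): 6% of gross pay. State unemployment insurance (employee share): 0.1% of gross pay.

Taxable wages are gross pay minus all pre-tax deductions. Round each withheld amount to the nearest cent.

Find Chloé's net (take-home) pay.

$1,621.11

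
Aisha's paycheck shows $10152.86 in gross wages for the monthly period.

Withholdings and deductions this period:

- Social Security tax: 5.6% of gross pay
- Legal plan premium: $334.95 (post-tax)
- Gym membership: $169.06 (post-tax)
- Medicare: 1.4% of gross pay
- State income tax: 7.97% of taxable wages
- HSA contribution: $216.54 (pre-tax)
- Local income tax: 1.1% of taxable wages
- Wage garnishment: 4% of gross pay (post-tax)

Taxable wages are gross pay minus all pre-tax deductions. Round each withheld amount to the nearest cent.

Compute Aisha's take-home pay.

$7414.28

HSA contribution: $216.54
Taxable wages = $10152.86 − $216.54 = $9936.32
Local income tax: $9936.32 × 0.011 = $109.30
State income tax: $9936.32 × 0.0797 = $791.92
Social Security tax: $10152.86 × 0.056 = $568.56
Medicare: $10152.86 × 0.014 = $142.14
Gym membership: $169.06
Legal plan premium: $334.95
Wage garnishment: $10152.86 × 0.04 = $406.11
Total deductions = $216.54 + $109.30 + $791.92 + $568.56 + $142.14 + $169.06 + $334.95 + $406.11 = $2738.58
Net pay = $10152.86 − $2738.58 = $7414.28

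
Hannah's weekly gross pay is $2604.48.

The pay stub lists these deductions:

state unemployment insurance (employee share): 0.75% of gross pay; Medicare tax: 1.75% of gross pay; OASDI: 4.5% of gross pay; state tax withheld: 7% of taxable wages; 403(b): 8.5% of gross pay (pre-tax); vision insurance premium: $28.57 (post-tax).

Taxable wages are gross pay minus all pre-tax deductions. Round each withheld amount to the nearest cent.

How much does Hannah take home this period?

403(b): $2604.48 × 0.085 = $221.38
Taxable wages = $2604.48 − $221.38 = $2383.10
State tax withheld: $2383.10 × 0.07 = $166.82
Medicare tax: $2604.48 × 0.0175 = $45.58
State unemployment insurance (employee share): $2604.48 × 0.0075 = $19.53
OASDI: $2604.48 × 0.045 = $117.20
Vision insurance premium: $28.57
Total deductions = $221.38 + $166.82 + $45.58 + $19.53 + $117.20 + $28.57 = $599.08
Net pay = $2604.48 − $599.08 = $2005.40

$2005.40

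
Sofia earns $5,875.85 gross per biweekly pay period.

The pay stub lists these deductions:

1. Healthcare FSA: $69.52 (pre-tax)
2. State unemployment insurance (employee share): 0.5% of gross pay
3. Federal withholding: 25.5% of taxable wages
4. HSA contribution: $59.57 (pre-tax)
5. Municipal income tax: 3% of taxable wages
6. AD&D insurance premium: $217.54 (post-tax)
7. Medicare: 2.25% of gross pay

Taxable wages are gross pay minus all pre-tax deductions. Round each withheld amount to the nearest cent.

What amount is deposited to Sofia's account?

$3,729.81

Healthcare FSA: $69.52
HSA contribution: $59.57
Pre-tax total = $69.52 + $59.57 = $129.09
Taxable wages = $5,875.85 − $129.09 = $5,746.76
Municipal income tax: $5,746.76 × 0.03 = $172.40
Federal withholding: $5,746.76 × 0.255 = $1,465.42
State unemployment insurance (employee share): $5,875.85 × 0.005 = $29.38
Medicare: $5,875.85 × 0.0225 = $132.21
AD&D insurance premium: $217.54
Total deductions = $69.52 + $59.57 + $172.40 + $1,465.42 + $29.38 + $132.21 + $217.54 = $2,146.04
Net pay = $5,875.85 − $2,146.04 = $3,729.81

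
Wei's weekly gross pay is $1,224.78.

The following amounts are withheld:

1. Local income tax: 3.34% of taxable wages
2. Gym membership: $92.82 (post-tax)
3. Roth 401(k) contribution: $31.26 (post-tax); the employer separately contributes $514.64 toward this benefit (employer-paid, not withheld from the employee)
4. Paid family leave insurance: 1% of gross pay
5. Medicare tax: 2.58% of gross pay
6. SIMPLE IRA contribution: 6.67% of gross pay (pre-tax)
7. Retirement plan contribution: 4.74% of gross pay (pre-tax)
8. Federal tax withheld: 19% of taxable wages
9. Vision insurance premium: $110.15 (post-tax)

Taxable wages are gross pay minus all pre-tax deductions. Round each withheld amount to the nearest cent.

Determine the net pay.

$564.56

SIMPLE IRA contribution: $1,224.78 × 0.0667 = $81.69
Retirement plan contribution: $1,224.78 × 0.0474 = $58.05
Pre-tax total = $81.69 + $58.05 = $139.74
Taxable wages = $1,224.78 − $139.74 = $1,085.04
Federal tax withheld: $1,085.04 × 0.19 = $206.16
Local income tax: $1,085.04 × 0.0334 = $36.24
Medicare tax: $1,224.78 × 0.0258 = $31.60
Paid family leave insurance: $1,224.78 × 0.01 = $12.25
Roth 401(k) contribution: $31.26
Gym membership: $92.82
Vision insurance premium: $110.15
(Employer's $514.64 toward Roth 401(k) contribution is not withheld from the employee.)
Total deductions = $81.69 + $58.05 + $206.16 + $36.24 + $31.60 + $12.25 + $31.26 + $92.82 + $110.15 = $660.22
Net pay = $1,224.78 − $660.22 = $564.56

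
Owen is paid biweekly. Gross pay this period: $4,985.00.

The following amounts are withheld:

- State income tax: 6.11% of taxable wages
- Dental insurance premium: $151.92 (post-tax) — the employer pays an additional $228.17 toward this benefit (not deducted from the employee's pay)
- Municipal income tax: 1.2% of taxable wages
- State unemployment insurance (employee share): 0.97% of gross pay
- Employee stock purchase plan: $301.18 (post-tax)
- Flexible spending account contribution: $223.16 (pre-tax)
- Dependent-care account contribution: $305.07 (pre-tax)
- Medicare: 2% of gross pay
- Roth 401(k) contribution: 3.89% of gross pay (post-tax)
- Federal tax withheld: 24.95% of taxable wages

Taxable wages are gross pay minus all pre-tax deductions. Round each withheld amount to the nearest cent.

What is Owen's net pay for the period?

Flexible spending account contribution: $223.16
Dependent-care account contribution: $305.07
Pre-tax total = $223.16 + $305.07 = $528.23
Taxable wages = $4,985.00 − $528.23 = $4,456.77
Municipal income tax: $4,456.77 × 0.012 = $53.48
Federal tax withheld: $4,456.77 × 0.2495 = $1,111.96
State income tax: $4,456.77 × 0.0611 = $272.31
Medicare: $4,985.00 × 0.02 = $99.70
State unemployment insurance (employee share): $4,985.00 × 0.0097 = $48.35
Roth 401(k) contribution: $4,985.00 × 0.0389 = $193.92
Dental insurance premium: $151.92
Employee stock purchase plan: $301.18
(Employer's $228.17 toward dental insurance premium is not withheld from the employee.)
Total deductions = $223.16 + $305.07 + $53.48 + $1,111.96 + $272.31 + $99.70 + $48.35 + $193.92 + $151.92 + $301.18 = $2,761.05
Net pay = $4,985.00 − $2,761.05 = $2,223.95

$2,223.95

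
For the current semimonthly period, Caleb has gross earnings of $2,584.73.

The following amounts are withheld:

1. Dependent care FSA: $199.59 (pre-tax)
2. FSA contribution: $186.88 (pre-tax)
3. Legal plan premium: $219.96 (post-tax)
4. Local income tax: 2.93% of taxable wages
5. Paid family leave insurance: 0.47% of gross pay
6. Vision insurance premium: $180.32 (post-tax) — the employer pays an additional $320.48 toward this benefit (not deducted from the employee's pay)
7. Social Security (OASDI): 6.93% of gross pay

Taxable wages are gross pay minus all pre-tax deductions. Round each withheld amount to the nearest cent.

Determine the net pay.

$1,542.30

Dependent care FSA: $199.59
FSA contribution: $186.88
Pre-tax total = $199.59 + $186.88 = $386.47
Taxable wages = $2,584.73 − $386.47 = $2,198.26
Local income tax: $2,198.26 × 0.0293 = $64.41
Paid family leave insurance: $2,584.73 × 0.0047 = $12.15
Social Security (OASDI): $2,584.73 × 0.0693 = $179.12
Vision insurance premium: $180.32
Legal plan premium: $219.96
(Employer's $320.48 toward vision insurance premium is not withheld from the employee.)
Total deductions = $199.59 + $186.88 + $64.41 + $12.15 + $179.12 + $180.32 + $219.96 = $1,042.43
Net pay = $2,584.73 − $1,042.43 = $1,542.30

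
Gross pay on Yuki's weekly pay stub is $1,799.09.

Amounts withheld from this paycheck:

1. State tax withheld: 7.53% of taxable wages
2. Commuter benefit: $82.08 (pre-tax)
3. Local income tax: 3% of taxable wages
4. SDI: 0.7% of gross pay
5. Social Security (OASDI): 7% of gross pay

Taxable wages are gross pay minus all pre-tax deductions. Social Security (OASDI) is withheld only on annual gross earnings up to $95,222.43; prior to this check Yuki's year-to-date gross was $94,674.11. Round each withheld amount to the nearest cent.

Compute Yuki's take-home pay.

Commuter benefit: $82.08
Taxable wages = $1,799.09 − $82.08 = $1,717.01
State tax withheld: $1,717.01 × 0.0753 = $129.29
Local income tax: $1,717.01 × 0.03 = $51.51
Social Security (OASDI): only $95,222.43 − $94,674.11 = $548.32 of this check is subject → $548.32 × 0.07 = $38.38
SDI: $1,799.09 × 0.007 = $12.59
Total deductions = $82.08 + $129.29 + $51.51 + $38.38 + $12.59 = $313.85
Net pay = $1,799.09 − $313.85 = $1,485.24

$1,485.24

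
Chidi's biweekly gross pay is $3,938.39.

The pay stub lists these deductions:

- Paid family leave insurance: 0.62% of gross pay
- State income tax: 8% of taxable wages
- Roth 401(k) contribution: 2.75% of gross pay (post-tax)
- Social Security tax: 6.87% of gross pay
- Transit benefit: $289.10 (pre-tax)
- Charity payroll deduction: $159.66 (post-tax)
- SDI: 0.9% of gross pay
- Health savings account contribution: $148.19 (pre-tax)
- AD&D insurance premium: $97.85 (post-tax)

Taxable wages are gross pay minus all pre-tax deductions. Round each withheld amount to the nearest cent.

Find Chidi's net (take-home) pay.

Transit benefit: $289.10
Health savings account contribution: $148.19
Pre-tax total = $289.10 + $148.19 = $437.29
Taxable wages = $3,938.39 − $437.29 = $3,501.10
State income tax: $3,501.10 × 0.08 = $280.09
Social Security tax: $3,938.39 × 0.0687 = $270.57
Paid family leave insurance: $3,938.39 × 0.0062 = $24.42
SDI: $3,938.39 × 0.009 = $35.45
Roth 401(k) contribution: $3,938.39 × 0.0275 = $108.31
AD&D insurance premium: $97.85
Charity payroll deduction: $159.66
Total deductions = $289.10 + $148.19 + $280.09 + $270.57 + $24.42 + $35.45 + $108.31 + $97.85 + $159.66 = $1,413.64
Net pay = $3,938.39 − $1,413.64 = $2,524.75

$2,524.75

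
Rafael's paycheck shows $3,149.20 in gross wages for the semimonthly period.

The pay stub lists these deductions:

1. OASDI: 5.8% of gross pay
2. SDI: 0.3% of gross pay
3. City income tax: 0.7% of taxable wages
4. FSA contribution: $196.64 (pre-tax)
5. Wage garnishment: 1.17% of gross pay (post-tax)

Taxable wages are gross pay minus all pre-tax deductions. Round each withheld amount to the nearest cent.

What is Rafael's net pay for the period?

$2,702.94

FSA contribution: $196.64
Taxable wages = $3,149.20 − $196.64 = $2,952.56
City income tax: $2,952.56 × 0.007 = $20.67
OASDI: $3,149.20 × 0.058 = $182.65
SDI: $3,149.20 × 0.003 = $9.45
Wage garnishment: $3,149.20 × 0.0117 = $36.85
Total deductions = $196.64 + $20.67 + $182.65 + $9.45 + $36.85 = $446.26
Net pay = $3,149.20 − $446.26 = $2,702.94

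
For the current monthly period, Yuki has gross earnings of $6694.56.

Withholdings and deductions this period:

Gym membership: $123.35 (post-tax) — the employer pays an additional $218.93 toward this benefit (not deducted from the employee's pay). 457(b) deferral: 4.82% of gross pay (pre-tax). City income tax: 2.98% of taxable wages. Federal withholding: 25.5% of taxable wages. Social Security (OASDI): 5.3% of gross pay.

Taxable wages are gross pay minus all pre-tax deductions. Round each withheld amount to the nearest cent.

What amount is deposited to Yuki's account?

457(b) deferral: $6694.56 × 0.0482 = $322.68
Taxable wages = $6694.56 − $322.68 = $6371.88
Federal withholding: $6371.88 × 0.255 = $1624.83
City income tax: $6371.88 × 0.0298 = $189.88
Social Security (OASDI): $6694.56 × 0.053 = $354.81
Gym membership: $123.35
(Employer's $218.93 toward gym membership is not withheld from the employee.)
Total deductions = $322.68 + $1624.83 + $189.88 + $354.81 + $123.35 = $2615.55
Net pay = $6694.56 − $2615.55 = $4079.01

$4079.01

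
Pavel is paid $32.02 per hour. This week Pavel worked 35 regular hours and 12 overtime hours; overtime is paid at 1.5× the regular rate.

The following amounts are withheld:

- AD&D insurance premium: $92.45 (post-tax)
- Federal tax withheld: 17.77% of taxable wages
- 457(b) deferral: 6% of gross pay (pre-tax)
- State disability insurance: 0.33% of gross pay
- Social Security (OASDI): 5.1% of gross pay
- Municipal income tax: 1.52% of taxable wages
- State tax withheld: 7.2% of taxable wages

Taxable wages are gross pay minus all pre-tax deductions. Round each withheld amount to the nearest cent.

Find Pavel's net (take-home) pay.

$988.06

Regular pay: 35 × $32.02 = $1120.70
Overtime pay: 12 × $32.02 × 1.5 = $576.36
Gross pay = $1120.70 + $576.36 = $1697.06
457(b) deferral: $1697.06 × 0.06 = $101.82
Taxable wages = $1697.06 − $101.82 = $1595.24
Federal tax withheld: $1595.24 × 0.1777 = $283.47
Municipal income tax: $1595.24 × 0.0152 = $24.25
State tax withheld: $1595.24 × 0.072 = $114.86
State disability insurance: $1697.06 × 0.0033 = $5.60
Social Security (OASDI): $1697.06 × 0.051 = $86.55
AD&D insurance premium: $92.45
Total deductions = $101.82 + $283.47 + $24.25 + $114.86 + $5.60 + $86.55 + $92.45 = $709.00
Net pay = $1697.06 − $709.00 = $988.06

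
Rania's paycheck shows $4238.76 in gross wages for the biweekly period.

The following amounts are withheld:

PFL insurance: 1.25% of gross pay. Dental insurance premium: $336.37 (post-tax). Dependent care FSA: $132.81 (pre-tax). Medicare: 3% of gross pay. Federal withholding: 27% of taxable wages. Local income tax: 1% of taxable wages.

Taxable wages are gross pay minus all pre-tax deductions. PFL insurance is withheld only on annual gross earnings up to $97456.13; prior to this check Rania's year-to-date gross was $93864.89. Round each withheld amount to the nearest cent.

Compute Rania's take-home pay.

Dependent care FSA: $132.81
Taxable wages = $4238.76 − $132.81 = $4105.95
Local income tax: $4105.95 × 0.01 = $41.06
Federal withholding: $4105.95 × 0.27 = $1108.61
Medicare: $4238.76 × 0.03 = $127.16
PFL insurance: only $97456.13 − $93864.89 = $3591.24 of this check is subject → $3591.24 × 0.0125 = $44.89
Dental insurance premium: $336.37
Total deductions = $132.81 + $41.06 + $1108.61 + $127.16 + $44.89 + $336.37 = $1790.90
Net pay = $4238.76 − $1790.90 = $2447.86

$2447.86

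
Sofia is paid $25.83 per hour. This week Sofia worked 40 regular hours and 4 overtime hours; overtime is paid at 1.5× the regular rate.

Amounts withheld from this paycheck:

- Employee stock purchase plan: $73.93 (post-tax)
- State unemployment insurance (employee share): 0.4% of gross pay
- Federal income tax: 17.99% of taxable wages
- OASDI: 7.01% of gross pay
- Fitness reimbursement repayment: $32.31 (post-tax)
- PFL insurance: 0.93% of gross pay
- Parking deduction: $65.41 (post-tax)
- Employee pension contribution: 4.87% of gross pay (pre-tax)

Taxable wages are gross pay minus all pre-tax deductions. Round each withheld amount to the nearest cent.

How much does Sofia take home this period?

Regular pay: 40 × $25.83 = $1,033.20
Overtime pay: 4 × $25.83 × 1.5 = $154.98
Gross pay = $1,033.20 + $154.98 = $1,188.18
Employee pension contribution: $1,188.18 × 0.0487 = $57.86
Taxable wages = $1,188.18 − $57.86 = $1,130.32
Federal income tax: $1,130.32 × 0.1799 = $203.34
OASDI: $1,188.18 × 0.0701 = $83.29
PFL insurance: $1,188.18 × 0.0093 = $11.05
State unemployment insurance (employee share): $1,188.18 × 0.004 = $4.75
Fitness reimbursement repayment: $32.31
Parking deduction: $65.41
Employee stock purchase plan: $73.93
Total deductions = $57.86 + $203.34 + $83.29 + $11.05 + $4.75 + $32.31 + $65.41 + $73.93 = $531.94
Net pay = $1,188.18 − $531.94 = $656.24

$656.24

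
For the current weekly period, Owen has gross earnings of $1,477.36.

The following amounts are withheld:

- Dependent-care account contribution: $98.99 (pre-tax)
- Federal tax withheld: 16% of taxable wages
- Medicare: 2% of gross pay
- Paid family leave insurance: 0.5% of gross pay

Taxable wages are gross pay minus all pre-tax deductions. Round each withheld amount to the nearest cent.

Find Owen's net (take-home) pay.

$1,120.89

Dependent-care account contribution: $98.99
Taxable wages = $1,477.36 − $98.99 = $1,378.37
Federal tax withheld: $1,378.37 × 0.16 = $220.54
Paid family leave insurance: $1,477.36 × 0.005 = $7.39
Medicare: $1,477.36 × 0.02 = $29.55
Total deductions = $98.99 + $220.54 + $7.39 + $29.55 = $356.47
Net pay = $1,477.36 − $356.47 = $1,120.89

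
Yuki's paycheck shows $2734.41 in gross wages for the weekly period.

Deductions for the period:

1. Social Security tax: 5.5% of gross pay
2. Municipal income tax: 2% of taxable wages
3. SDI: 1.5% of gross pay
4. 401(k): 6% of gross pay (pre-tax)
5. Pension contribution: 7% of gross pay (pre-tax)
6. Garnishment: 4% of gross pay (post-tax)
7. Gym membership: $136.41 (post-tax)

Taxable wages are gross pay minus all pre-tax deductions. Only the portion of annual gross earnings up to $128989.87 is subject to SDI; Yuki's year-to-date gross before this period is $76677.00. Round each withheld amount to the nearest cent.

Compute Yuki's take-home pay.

401(k): $2734.41 × 0.06 = $164.06
Pension contribution: $2734.41 × 0.07 = $191.41
Pre-tax total = $164.06 + $191.41 = $355.47
Taxable wages = $2734.41 − $355.47 = $2378.94
Municipal income tax: $2378.94 × 0.02 = $47.58
SDI: cap not yet reached, full $2734.41 is subject → $2734.41 × 0.015 = $41.02
Social Security tax: $2734.41 × 0.055 = $150.39
Garnishment: $2734.41 × 0.04 = $109.38
Gym membership: $136.41
Total deductions = $164.06 + $191.41 + $47.58 + $41.02 + $150.39 + $109.38 + $136.41 = $840.25
Net pay = $2734.41 − $840.25 = $1894.16

$1894.16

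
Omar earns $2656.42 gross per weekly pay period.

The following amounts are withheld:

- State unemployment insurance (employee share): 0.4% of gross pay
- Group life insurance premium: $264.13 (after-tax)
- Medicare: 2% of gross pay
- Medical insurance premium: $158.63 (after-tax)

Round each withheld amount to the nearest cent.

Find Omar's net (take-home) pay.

$2169.90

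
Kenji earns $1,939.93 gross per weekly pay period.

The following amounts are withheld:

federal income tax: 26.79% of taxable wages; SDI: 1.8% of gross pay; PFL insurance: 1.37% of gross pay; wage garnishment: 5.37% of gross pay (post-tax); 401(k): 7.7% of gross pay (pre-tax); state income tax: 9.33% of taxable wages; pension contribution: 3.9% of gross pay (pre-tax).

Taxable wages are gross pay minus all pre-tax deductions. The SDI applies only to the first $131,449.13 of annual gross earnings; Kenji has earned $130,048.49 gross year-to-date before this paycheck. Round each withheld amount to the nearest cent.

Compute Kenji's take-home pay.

$939.52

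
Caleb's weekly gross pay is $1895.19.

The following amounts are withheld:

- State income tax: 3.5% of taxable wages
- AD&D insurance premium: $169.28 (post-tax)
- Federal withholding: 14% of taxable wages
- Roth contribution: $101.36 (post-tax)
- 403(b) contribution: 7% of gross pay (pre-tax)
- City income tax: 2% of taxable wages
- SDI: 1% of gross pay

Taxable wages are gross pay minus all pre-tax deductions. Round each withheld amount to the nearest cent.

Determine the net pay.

403(b) contribution: $1895.19 × 0.07 = $132.66
Taxable wages = $1895.19 − $132.66 = $1762.53
City income tax: $1762.53 × 0.02 = $35.25
Federal withholding: $1762.53 × 0.14 = $246.75
State income tax: $1762.53 × 0.035 = $61.69
SDI: $1895.19 × 0.01 = $18.95
Roth contribution: $101.36
AD&D insurance premium: $169.28
Total deductions = $132.66 + $35.25 + $246.75 + $61.69 + $18.95 + $101.36 + $169.28 = $765.94
Net pay = $1895.19 − $765.94 = $1129.25

$1129.25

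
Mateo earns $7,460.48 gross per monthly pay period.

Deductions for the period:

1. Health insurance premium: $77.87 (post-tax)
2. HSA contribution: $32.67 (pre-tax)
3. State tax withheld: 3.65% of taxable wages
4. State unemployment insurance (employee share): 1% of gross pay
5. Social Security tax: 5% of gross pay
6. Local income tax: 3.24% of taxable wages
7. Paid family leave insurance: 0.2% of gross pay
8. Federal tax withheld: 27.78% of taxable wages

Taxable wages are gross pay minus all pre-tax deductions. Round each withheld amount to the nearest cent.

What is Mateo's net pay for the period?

$4,312.17

HSA contribution: $32.67
Taxable wages = $7,460.48 − $32.67 = $7,427.81
Federal tax withheld: $7,427.81 × 0.2778 = $2,063.45
State tax withheld: $7,427.81 × 0.0365 = $271.12
Local income tax: $7,427.81 × 0.0324 = $240.66
Social Security tax: $7,460.48 × 0.05 = $373.02
State unemployment insurance (employee share): $7,460.48 × 0.01 = $74.60
Paid family leave insurance: $7,460.48 × 0.002 = $14.92
Health insurance premium: $77.87
Total deductions = $32.67 + $2,063.45 + $271.12 + $240.66 + $373.02 + $74.60 + $14.92 + $77.87 = $3,148.31
Net pay = $7,460.48 − $3,148.31 = $4,312.17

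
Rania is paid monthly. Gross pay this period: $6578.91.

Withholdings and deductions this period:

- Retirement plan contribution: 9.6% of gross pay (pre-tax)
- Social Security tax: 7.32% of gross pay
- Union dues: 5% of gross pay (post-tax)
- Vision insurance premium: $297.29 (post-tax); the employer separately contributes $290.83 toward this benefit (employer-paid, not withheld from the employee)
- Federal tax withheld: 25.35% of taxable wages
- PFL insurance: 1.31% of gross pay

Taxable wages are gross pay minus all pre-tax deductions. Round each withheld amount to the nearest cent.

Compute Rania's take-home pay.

$3245.68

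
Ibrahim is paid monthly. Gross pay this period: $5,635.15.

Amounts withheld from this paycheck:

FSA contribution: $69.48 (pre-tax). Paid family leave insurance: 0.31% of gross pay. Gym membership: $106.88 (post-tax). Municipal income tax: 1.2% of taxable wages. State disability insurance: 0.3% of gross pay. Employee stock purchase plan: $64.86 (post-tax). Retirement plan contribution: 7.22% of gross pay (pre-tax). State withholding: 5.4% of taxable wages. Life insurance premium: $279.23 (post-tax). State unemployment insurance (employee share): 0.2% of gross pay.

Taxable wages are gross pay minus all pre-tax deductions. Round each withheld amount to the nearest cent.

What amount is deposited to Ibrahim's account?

$4,321.70

Retirement plan contribution: $5,635.15 × 0.0722 = $406.86
FSA contribution: $69.48
Pre-tax total = $406.86 + $69.48 = $476.34
Taxable wages = $5,635.15 − $476.34 = $5,158.81
State withholding: $5,158.81 × 0.054 = $278.58
Municipal income tax: $5,158.81 × 0.012 = $61.91
State unemployment insurance (employee share): $5,635.15 × 0.002 = $11.27
State disability insurance: $5,635.15 × 0.003 = $16.91
Paid family leave insurance: $5,635.15 × 0.0031 = $17.47
Gym membership: $106.88
Employee stock purchase plan: $64.86
Life insurance premium: $279.23
Total deductions = $406.86 + $69.48 + $278.58 + $61.91 + $11.27 + $16.91 + $17.47 + $106.88 + $64.86 + $279.23 = $1,313.45
Net pay = $5,635.15 − $1,313.45 = $4,321.70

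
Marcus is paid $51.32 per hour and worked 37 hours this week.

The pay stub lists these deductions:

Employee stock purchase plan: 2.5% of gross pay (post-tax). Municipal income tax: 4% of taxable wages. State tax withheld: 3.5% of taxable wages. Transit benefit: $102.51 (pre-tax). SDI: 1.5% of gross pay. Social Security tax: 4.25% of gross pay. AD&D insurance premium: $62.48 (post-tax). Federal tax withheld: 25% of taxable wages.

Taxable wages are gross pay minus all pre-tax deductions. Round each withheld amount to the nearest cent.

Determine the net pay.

$993.40

Gross pay: 37 × $51.32 = $1,898.84
Transit benefit: $102.51
Taxable wages = $1,898.84 − $102.51 = $1,796.33
State tax withheld: $1,796.33 × 0.035 = $62.87
Municipal income tax: $1,796.33 × 0.04 = $71.85
Federal tax withheld: $1,796.33 × 0.25 = $449.08
SDI: $1,898.84 × 0.015 = $28.48
Social Security tax: $1,898.84 × 0.0425 = $80.70
AD&D insurance premium: $62.48
Employee stock purchase plan: $1,898.84 × 0.025 = $47.47
Total deductions = $102.51 + $62.87 + $71.85 + $449.08 + $28.48 + $80.70 + $62.48 + $47.47 = $905.44
Net pay = $1,898.84 − $905.44 = $993.40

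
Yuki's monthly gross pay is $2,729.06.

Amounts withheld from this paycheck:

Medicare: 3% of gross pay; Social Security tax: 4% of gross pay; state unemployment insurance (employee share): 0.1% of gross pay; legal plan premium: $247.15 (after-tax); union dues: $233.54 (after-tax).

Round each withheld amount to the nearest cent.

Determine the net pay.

Medicare: $2,729.06 × 0.03 = $81.87
State unemployment insurance (employee share): $2,729.06 × 0.001 = $2.73
Social Security tax: $2,729.06 × 0.04 = $109.16
Union dues: $233.54
Legal plan premium: $247.15
Total deductions = $81.87 + $2.73 + $109.16 + $233.54 + $247.15 = $674.45
Net pay = $2,729.06 − $674.45 = $2,054.61

$2,054.61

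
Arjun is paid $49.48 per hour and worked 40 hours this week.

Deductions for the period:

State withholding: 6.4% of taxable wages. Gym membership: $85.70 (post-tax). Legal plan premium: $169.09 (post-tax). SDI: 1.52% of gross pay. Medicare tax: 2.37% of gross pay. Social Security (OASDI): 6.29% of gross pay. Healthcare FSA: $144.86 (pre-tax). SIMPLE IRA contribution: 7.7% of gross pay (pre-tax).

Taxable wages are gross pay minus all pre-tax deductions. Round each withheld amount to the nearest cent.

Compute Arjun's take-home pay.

$1,118.03

Gross pay: 40 × $49.48 = $1,979.20
Healthcare FSA: $144.86
SIMPLE IRA contribution: $1,979.20 × 0.077 = $152.40
Pre-tax total = $144.86 + $152.40 = $297.26
Taxable wages = $1,979.20 − $297.26 = $1,681.94
State withholding: $1,681.94 × 0.064 = $107.64
SDI: $1,979.20 × 0.0152 = $30.08
Social Security (OASDI): $1,979.20 × 0.0629 = $124.49
Medicare tax: $1,979.20 × 0.0237 = $46.91
Legal plan premium: $169.09
Gym membership: $85.70
Total deductions = $144.86 + $152.40 + $107.64 + $30.08 + $124.49 + $46.91 + $169.09 + $85.70 = $861.17
Net pay = $1,979.20 − $861.17 = $1,118.03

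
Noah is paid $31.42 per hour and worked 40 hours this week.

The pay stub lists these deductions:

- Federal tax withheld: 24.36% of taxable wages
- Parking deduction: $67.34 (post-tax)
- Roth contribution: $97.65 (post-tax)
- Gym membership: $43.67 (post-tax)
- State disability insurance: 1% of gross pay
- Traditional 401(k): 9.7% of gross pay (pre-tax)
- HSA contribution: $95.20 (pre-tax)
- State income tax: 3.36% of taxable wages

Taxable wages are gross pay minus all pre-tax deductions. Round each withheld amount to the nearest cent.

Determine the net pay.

Gross pay: 40 × $31.42 = $1,256.80
HSA contribution: $95.20
Traditional 401(k): $1,256.80 × 0.097 = $121.91
Pre-tax total = $95.20 + $121.91 = $217.11
Taxable wages = $1,256.80 − $217.11 = $1,039.69
Federal tax withheld: $1,039.69 × 0.2436 = $253.27
State income tax: $1,039.69 × 0.0336 = $34.93
State disability insurance: $1,256.80 × 0.01 = $12.57
Gym membership: $43.67
Roth contribution: $97.65
Parking deduction: $67.34
Total deductions = $95.20 + $121.91 + $253.27 + $34.93 + $12.57 + $43.67 + $97.65 + $67.34 = $726.54
Net pay = $1,256.80 − $726.54 = $530.26

$530.26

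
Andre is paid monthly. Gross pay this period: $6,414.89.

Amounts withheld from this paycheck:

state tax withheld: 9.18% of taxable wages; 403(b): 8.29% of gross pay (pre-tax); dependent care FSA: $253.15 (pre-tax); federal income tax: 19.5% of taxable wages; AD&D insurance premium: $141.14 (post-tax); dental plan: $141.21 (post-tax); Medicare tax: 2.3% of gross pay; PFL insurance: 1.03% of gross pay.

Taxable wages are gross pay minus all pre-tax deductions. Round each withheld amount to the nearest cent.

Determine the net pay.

403(b): $6,414.89 × 0.0829 = $531.79
Dependent care FSA: $253.15
Pre-tax total = $531.79 + $253.15 = $784.94
Taxable wages = $6,414.89 − $784.94 = $5,629.95
State tax withheld: $5,629.95 × 0.0918 = $516.83
Federal income tax: $5,629.95 × 0.195 = $1,097.84
PFL insurance: $6,414.89 × 0.0103 = $66.07
Medicare tax: $6,414.89 × 0.023 = $147.54
AD&D insurance premium: $141.14
Dental plan: $141.21
Total deductions = $531.79 + $253.15 + $516.83 + $1,097.84 + $66.07 + $147.54 + $141.14 + $141.21 = $2,895.57
Net pay = $6,414.89 − $2,895.57 = $3,519.32

$3,519.32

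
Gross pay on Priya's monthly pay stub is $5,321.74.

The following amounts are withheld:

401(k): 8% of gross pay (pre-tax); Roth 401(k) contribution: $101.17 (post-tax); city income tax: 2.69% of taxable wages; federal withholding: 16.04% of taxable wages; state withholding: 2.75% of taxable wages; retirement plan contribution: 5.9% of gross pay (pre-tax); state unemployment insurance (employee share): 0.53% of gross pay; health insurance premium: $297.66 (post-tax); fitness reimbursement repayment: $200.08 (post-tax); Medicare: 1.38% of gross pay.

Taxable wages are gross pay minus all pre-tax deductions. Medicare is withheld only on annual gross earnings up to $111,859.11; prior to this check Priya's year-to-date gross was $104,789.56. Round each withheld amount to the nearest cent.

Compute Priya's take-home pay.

$2,897.23

401(k): $5,321.74 × 0.08 = $425.74
Retirement plan contribution: $5,321.74 × 0.059 = $313.98
Pre-tax total = $425.74 + $313.98 = $739.72
Taxable wages = $5,321.74 − $739.72 = $4,582.02
State withholding: $4,582.02 × 0.0275 = $126.01
City income tax: $4,582.02 × 0.0269 = $123.26
Federal withholding: $4,582.02 × 0.1604 = $734.96
Medicare: cap not yet reached, full $5,321.74 is subject → $5,321.74 × 0.0138 = $73.44
State unemployment insurance (employee share): $5,321.74 × 0.0053 = $28.21
Health insurance premium: $297.66
Roth 401(k) contribution: $101.17
Fitness reimbursement repayment: $200.08
Total deductions = $425.74 + $313.98 + $126.01 + $123.26 + $734.96 + $73.44 + $28.21 + $297.66 + $101.17 + $200.08 = $2,424.51
Net pay = $5,321.74 − $2,424.51 = $2,897.23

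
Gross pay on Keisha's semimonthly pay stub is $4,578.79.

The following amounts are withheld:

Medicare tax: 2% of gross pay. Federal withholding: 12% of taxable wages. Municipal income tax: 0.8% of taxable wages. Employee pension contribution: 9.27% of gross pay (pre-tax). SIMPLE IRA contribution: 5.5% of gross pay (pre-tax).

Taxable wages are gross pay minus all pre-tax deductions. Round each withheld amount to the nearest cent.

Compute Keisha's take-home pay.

$3,311.41

Employee pension contribution: $4,578.79 × 0.0927 = $424.45
SIMPLE IRA contribution: $4,578.79 × 0.055 = $251.83
Pre-tax total = $424.45 + $251.83 = $676.28
Taxable wages = $4,578.79 − $676.28 = $3,902.51
Municipal income tax: $3,902.51 × 0.008 = $31.22
Federal withholding: $3,902.51 × 0.12 = $468.30
Medicare tax: $4,578.79 × 0.02 = $91.58
Total deductions = $424.45 + $251.83 + $31.22 + $468.30 + $91.58 = $1,267.38
Net pay = $4,578.79 − $1,267.38 = $3,311.41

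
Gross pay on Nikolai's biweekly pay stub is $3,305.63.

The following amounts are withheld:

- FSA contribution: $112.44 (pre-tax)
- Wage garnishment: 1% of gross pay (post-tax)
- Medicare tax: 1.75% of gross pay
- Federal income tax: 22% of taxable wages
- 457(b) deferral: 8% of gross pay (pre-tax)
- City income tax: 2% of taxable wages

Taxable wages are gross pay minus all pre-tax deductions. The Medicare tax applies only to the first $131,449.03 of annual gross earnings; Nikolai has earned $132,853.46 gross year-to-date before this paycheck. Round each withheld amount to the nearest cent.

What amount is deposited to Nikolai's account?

$2,192.79

457(b) deferral: $3,305.63 × 0.08 = $264.45
FSA contribution: $112.44
Pre-tax total = $264.45 + $112.44 = $376.89
Taxable wages = $3,305.63 − $376.89 = $2,928.74
Federal income tax: $2,928.74 × 0.22 = $644.32
City income tax: $2,928.74 × 0.02 = $58.57
Medicare tax: annual cap $131,449.03 already reached (YTD $132,853.46), so $0.00
Wage garnishment: $3,305.63 × 0.01 = $33.06
Total deductions = $264.45 + $112.44 + $644.32 + $58.57 + $0.00 + $33.06 = $1,112.84
Net pay = $3,305.63 − $1,112.84 = $2,192.79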